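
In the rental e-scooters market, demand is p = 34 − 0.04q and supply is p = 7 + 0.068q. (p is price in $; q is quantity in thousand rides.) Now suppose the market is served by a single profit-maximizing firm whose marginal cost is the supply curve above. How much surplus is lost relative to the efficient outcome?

Competitive equilibrium: 34 − 0.04q = 7 + 0.068q → q* = 250, p* = 24.
Marginal revenue: MR = 34 − 0.08q. Set MR = MC: 34 − 0.08q = 7 + 0.068q → q_m = 182.4324.
Price p_m = 34 − 0.04·182.4324 = 26.7027; MC(q_m) = 7 + 0.068·182.4324 = 19.4054.
Competitive q* = 250, so Δq = 67.5676; wedge = 26.7027 − 19.4054 = 7.2973.
The triangle = ½ × 67.5676 × 7.2973 = $246.53 thousand.

$246.53 thousand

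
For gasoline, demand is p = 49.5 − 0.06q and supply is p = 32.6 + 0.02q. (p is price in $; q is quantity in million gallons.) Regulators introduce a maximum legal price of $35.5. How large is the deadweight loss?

$175.56 million

Competitive equilibrium: 49.5 − 0.06q = 32.6 + 0.02q → q* = 211.25, p* = 36.825.
At the ceiling p = 35.5, quantity supplied = (35.5 − 32.6)/0.02 = 145.
Willingness to pay at q' = 145: 49.5 − 0.06·145 = 40.8.
Δq = 211.25 − 145 = 66.25; wedge = 40.8 − 35.5 = 5.3.
Deadweight loss = ½ × 66.25 × 5.3 = $175.56 million.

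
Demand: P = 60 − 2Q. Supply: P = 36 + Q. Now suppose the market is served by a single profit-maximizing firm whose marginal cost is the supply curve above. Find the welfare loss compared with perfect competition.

15.36

Competitive equilibrium: 60 − 2Q = 36 + Q → Q* = 8, P* = 44.
Marginal revenue: MR = 60 − 4Q. Set MR = MC: 60 − 4Q = 36 + Q → Q_m = 4.8.
Price P_m = 60 − 2·4.8 = 50.4; MC(Q_m) = 36 + 1·4.8 = 40.8.
Competitive Q* = 8, so ΔQ = 3.2; wedge = 50.4 − 40.8 = 9.6.
The triangle = ½ × 3.2 × 9.6 = 15.36.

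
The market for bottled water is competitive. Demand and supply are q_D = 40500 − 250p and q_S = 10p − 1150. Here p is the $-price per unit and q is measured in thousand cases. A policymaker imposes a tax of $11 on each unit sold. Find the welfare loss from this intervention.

$581.73 thousand

In inverse form: demand p = 162 − 0.004q, supply p = 115 + 0.1q.
Competitive equilibrium: 162 − 0.004q = 115 + 0.1q → q* = 451.9231, p* = 160.1923.
With the tax, the buyer price exceeds the seller price by 11: (162 − 0.004q) − (115 + 0.1q) = 11 → q' = 346.1538.
Δq = 451.9231 − 346.1538 = 105.7693; the wedge equals the tax, 11.
Deadweight loss = ½ × 105.7693 × 11 = $581.73 thousand.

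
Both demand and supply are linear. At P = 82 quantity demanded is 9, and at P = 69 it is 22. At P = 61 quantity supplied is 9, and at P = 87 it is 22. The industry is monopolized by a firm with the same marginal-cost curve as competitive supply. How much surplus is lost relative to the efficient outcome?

24

Demand slope = (69 − 82)/(22 − 9) = −1, so P = 91 − Q.
Supply slope = (87 − 61)/(22 − 9) = 2, so P = 43 + 2Q.
Competitive equilibrium: 91 − Q = 43 + 2Q → Q* = 16, P* = 75.
Marginal revenue: MR = 91 − 2Q. Set MR = MC: 91 − 2Q = 43 + 2Q → Q_m = 12.
Price P_m = 91 − 1·12 = 79; MC(Q_m) = 43 + 2·12 = 67.
Competitive Q* = 16, so ΔQ = 4; wedge = 79 − 67 = 12.
The triangle = ½ × 4 × 12 = 24.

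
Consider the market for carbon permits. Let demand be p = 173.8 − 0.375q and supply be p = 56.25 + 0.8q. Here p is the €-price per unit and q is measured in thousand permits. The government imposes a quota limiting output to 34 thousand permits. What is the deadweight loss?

Competitive equilibrium: 173.8 − 0.375q = 56.25 + 0.8q → q* = 100.0426, p* = 136.284.
At q = 34: demand price = 173.8 − 0.375·34 = 161.05; supply price = 56.25 + 0.8·34 = 83.45.
Δq = 100.0426 − 34 = 66.0426; wedge = 161.05 − 83.45 = 77.6.
DWL = ½ × 66.0426 × 77.6 = €2562.45 thousand.

€2562.45 thousand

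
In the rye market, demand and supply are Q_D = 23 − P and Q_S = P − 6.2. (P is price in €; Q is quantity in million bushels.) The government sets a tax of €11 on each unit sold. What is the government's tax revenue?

In inverse form: demand P = 23 − Q, supply P = 6.2 + Q.
Competitive equilibrium: 23 − Q = 6.2 + Q → Q* = 8.4, P* = 14.6.
With the tax, the buyer price exceeds the seller price by 11: (23 − Q) − (6.2 + Q) = 11 → Q' = 2.9.
Tax revenue = 11 × 2.9 = €31.90 million.

€31.90 million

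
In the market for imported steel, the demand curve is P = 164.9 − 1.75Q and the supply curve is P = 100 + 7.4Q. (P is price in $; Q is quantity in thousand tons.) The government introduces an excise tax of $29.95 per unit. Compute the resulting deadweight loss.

$49.02 thousand

Competitive equilibrium: 164.9 − 1.75Q = 100 + 7.4Q → Q* = 7.0929, P* = 152.4874.
With the tax, the buyer price exceeds the seller price by 29.95: (164.9 − 1.75Q) − (100 + 7.4Q) = 29.95 → Q' = 3.8197.
ΔQ = 7.0929 − 3.8197 = 3.2732; the wedge equals the tax, 29.95.
Deadweight loss = ½ × 3.2732 × 29.95 = $49.02 thousand.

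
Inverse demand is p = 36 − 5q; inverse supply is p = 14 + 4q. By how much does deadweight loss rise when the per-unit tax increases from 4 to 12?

7.11

Competitive equilibrium: 36 − 5q = 14 + 4q → q* = 2.4444, p* = 23.7778.
For a per-unit tax t: Δq = t/9, so DWL = ½·t·(t/9) = t²/18.
At t = 4: DWL = 0.889. At t = 12: DWL = 8.
Increase = 8 − 0.889 = 7.11.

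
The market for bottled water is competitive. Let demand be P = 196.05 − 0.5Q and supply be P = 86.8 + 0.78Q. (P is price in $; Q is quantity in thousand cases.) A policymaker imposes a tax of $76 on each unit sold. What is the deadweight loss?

Competitive equilibrium: 196.05 − 0.5Q = 86.8 + 0.78Q → Q* = 85.3516, P* = 153.3742.
With the tax, the buyer price exceeds the seller price by 76: (196.05 − 0.5Q) − (86.8 + 0.78Q) = 76 → Q' = 25.9766.
ΔQ = 85.3516 − 25.9766 = 59.375; the wedge equals the tax, 76.
The triangle = ½ × 59.375 × 76 = $2256.25 thousand.

$2256.25 thousand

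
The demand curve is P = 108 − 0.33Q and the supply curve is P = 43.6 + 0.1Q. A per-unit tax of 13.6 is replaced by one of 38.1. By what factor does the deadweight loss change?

7.848

Competitive equilibrium: 108 − 0.33Q = 43.6 + 0.1Q → Q* = 149.7674, P* = 58.5767.
For a per-unit tax t: ΔQ = t/0.43, so DWL = ½·t·(t/0.43) = t²/0.86.
At t = 13.6: DWL = 215.070. At t = 38.1: DWL = 1687.919.
Ratio = (38.1/13.6)² = 7.848.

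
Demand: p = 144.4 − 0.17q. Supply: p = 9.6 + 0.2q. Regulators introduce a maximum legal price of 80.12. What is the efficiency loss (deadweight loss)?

25.43

Competitive equilibrium: 144.4 − 0.17q = 9.6 + 0.2q → q* = 364.3243, p* = 82.4649.
At the ceiling p = 80.12, quantity supplied = (80.12 − 9.6)/0.2 = 352.6.
Willingness to pay at q' = 352.6: 144.4 − 0.17·352.6 = 84.458.
Δq = 364.3243 − 352.6 = 11.7243; wedge = 84.458 − 80.12 = 4.338.
Deadweight loss = ½ × 11.7243 × 4.338 = 25.43.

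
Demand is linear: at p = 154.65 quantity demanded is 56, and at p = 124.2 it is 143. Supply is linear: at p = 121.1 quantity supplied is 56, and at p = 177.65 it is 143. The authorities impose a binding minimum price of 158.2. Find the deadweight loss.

954.53

Demand slope = (124.2 − 154.65)/(143 − 56) = −0.35, so p = 174.25 − 0.35q.
Supply slope = (177.65 − 121.1)/(143 − 56) = 0.65, so p = 84.7 + 0.65q.
Competitive equilibrium: 174.25 − 0.35q = 84.7 + 0.65q → q* = 89.55, p* = 142.9075.
At the floor p = 158.2, quantity demanded = (174.25 − 158.2)/0.35 = 45.8571.
Sellers' marginal cost at q' = 45.8571: 84.7 + 0.65·45.8571 = 114.5071.
Δq = 89.55 − 45.8571 = 43.6929; wedge = 158.2 − 114.5071 = 43.6929.
The triangle = ½ × 43.6929 × 43.6929 = 954.53.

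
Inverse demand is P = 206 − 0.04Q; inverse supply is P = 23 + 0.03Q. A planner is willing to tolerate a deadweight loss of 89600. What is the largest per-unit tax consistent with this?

112

Competitive equilibrium: 206 − 0.04Q = 23 + 0.03Q → Q* = 2614.2857, P* = 101.4286.
A tax t gives ΔQ = t/0.07 and wedge t, so DWL = t²/0.14.
t²/0.14 = 89600 → t² = 12544 → t = 112.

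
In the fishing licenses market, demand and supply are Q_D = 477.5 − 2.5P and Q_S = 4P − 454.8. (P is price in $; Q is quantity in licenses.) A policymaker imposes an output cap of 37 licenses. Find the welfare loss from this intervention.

$2181.20

In inverse form: demand P = 191 − 0.4Q, supply P = 113.7 + 0.25Q.
Competitive equilibrium: 191 − 0.4Q = 113.7 + 0.25Q → Q* = 118.9231, P* = 143.4308.
At Q = 37: demand price = 191 − 0.4·37 = 176.2; supply price = 113.7 + 0.25·37 = 122.95.
ΔQ = 118.9231 − 37 = 81.9231; wedge = 176.2 − 122.95 = 53.25.
DWL = ½ × 81.9231 × 53.25 = $2181.20.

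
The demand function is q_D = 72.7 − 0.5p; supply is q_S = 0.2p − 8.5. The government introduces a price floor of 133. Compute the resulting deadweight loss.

In inverse form: demand p = 145.4 − 2q, supply p = 42.5 + 5q.
Competitive equilibrium: 145.4 − 2q = 42.5 + 5q → q* = 14.7, p* = 116.
At the floor p = 133, quantity demanded = (145.4 − 133)/2 = 6.2.
Sellers' marginal cost at q' = 6.2: 42.5 + 5·6.2 = 73.5.
Δq = 14.7 − 6.2 = 8.5; wedge = 133 − 73.5 = 59.5.
The triangle = ½ × 8.5 × 59.5 = 252.875.

252.875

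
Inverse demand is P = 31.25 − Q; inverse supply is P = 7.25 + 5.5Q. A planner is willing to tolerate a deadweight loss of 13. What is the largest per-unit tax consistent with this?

13

Competitive equilibrium: 31.25 − Q = 7.25 + 5.5Q → Q* = 3.6923, P* = 27.5577.
A tax t gives ΔQ = t/6.5 and wedge t, so DWL = t²/13.
t²/13 = 13 → t² = 169 → t = 13.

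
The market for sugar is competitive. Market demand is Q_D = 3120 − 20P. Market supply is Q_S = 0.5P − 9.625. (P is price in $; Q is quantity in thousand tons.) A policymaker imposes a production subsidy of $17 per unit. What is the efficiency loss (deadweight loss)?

In inverse form: demand P = 156 − 0.05Q, supply P = 19.25 + 2Q.
Competitive equilibrium: 156 − 0.05Q = 19.25 + 2Q → Q* = 66.7073, P* = 152.6646.
The subsidy lowers effective supply by 17: P = 2.25 + 2Q.
New quantity: 156 − 0.05Q = 2.25 + 2Q → Q' = 75.
Overproduction ΔQ = 75 − 66.7073 = 8.2927; wedge = subsidy = 17.
DWL = ½ × 8.2927 × 17 = $70.49 thousand.

$70.49 thousand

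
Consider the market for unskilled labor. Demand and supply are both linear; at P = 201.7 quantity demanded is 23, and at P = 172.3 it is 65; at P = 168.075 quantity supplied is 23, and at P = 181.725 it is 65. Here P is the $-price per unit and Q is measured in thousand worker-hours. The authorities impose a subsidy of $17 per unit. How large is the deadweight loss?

Demand slope = (172.3 − 201.7)/(65 − 23) = −0.7, so P = 217.8 − 0.7Q.
Supply slope = (181.725 − 168.075)/(65 − 23) = 0.325, so P = 160.6 + 0.325Q.
Competitive equilibrium: 217.8 − 0.7Q = 160.6 + 0.325Q → Q* = 55.8049, P* = 178.7366.
The subsidy lowers effective supply by 17: P = 143.6 + 0.325Q.
New quantity: 217.8 − 0.7Q = 143.6 + 0.325Q → Q' = 72.3902.
Overproduction ΔQ = 72.3902 − 55.8049 = 16.5853; wedge = subsidy = 17.
The triangle = ½ × 16.5853 × 17 = $140.98 thousand.

$140.98 thousand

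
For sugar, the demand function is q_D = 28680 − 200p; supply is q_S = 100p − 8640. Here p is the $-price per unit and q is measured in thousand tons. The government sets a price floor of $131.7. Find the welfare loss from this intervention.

In inverse form: demand p = 143.4 − 0.005q, supply p = 86.4 + 0.01q.
Competitive equilibrium: 143.4 − 0.005q = 86.4 + 0.01q → q* = 3800, p* = 124.4.
At the floor p = 131.7, quantity demanded = (143.4 − 131.7)/0.005 = 2340.
Sellers' marginal cost at q' = 2340: 86.4 + 0.01·2340 = 109.8.
Δq = 3800 − 2340 = 1460; wedge = 131.7 − 109.8 = 21.9.
Deadweight loss = ½ × 1460 × 21.9 = $15987 thousand.

$15987 thousand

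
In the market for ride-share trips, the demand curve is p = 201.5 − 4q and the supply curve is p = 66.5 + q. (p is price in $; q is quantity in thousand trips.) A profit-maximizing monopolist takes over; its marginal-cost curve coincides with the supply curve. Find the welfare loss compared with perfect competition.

$360 thousand

Competitive equilibrium: 201.5 − 4q = 66.5 + q → q* = 27, p* = 93.5.
Marginal revenue: MR = 201.5 − 8q. Set MR = MC: 201.5 − 8q = 66.5 + q → q_m = 15.
Price p_m = 201.5 − 4·15 = 141.5; MC(q_m) = 66.5 + 1·15 = 81.5.
Competitive q* = 27, so Δq = 12; wedge = 141.5 − 81.5 = 60.
Deadweight loss = ½ × 12 × 60 = $360 thousand.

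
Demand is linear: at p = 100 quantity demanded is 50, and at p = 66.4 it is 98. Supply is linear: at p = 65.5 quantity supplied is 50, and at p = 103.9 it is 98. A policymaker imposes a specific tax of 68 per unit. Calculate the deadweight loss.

1541.33

Demand slope = (66.4 − 100)/(98 − 50) = −0.7, so p = 135 − 0.7q.
Supply slope = (103.9 − 65.5)/(98 − 50) = 0.8, so p = 25.5 + 0.8q.
Competitive equilibrium: 135 − 0.7q = 25.5 + 0.8q → q* = 73, p* = 83.9.
With the tax, the buyer price exceeds the seller price by 68: (135 − 0.7q) − (25.5 + 0.8q) = 68 → q' = 27.6667.
Δq = 73 − 27.6667 = 45.3333; the wedge equals the tax, 68.
The triangle = ½ × 45.3333 × 68 = 1541.33.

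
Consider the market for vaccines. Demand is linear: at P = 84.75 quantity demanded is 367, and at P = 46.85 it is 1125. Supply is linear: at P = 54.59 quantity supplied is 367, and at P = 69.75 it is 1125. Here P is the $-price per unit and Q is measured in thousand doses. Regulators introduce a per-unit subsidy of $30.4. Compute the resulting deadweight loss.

$6601.14 thousand

Demand slope = (46.85 − 84.75)/(1125 − 367) = −0.05, so P = 103.1 − 0.05Q.
Supply slope = (69.75 − 54.59)/(1125 − 367) = 0.02, so P = 47.25 + 0.02Q.
Competitive equilibrium: 103.1 − 0.05Q = 47.25 + 0.02Q → Q* = 797.8571, P* = 63.2071.
The subsidy lowers effective supply by 30.4: P = 16.85 + 0.02Q.
New quantity: 103.1 − 0.05Q = 16.85 + 0.02Q → Q' = 1232.1429.
Overproduction ΔQ = 1232.1429 − 797.8571 = 434.2858; wedge = subsidy = 30.4.
Deadweight loss = ½ × 434.2858 × 30.4 = $6601.14 thousand.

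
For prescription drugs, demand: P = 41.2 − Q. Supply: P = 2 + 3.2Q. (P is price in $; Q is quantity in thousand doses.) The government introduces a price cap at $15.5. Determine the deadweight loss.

Competitive equilibrium: 41.2 − Q = 2 + 3.2Q → Q* = 9.3333, P* = 31.8667.
At the ceiling P = 15.5, quantity supplied = (15.5 − 2)/3.2 = 4.2188.
Willingness to pay at Q' = 4.2188: 41.2 − 1·4.2188 = 36.9812.
ΔQ = 9.3333 − 4.2188 = 5.1145; wedge = 36.9812 − 15.5 = 21.4812.
The triangle = ½ × 5.1145 × 21.4812 = $54.93 thousand.

$54.93 thousand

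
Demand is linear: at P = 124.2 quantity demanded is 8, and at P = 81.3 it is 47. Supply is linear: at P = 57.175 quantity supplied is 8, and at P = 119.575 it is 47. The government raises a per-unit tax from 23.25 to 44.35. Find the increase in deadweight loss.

Demand slope = (81.3 − 124.2)/(47 − 8) = −1.1, so P = 133 − 1.1Q.
Supply slope = (119.575 − 57.175)/(47 − 8) = 1.6, so P = 44.375 + 1.6Q.
Competitive equilibrium: 133 − 1.1Q = 44.375 + 1.6Q → Q* = 32.8241, P* = 96.8935.
For a per-unit tax t: ΔQ = t/2.7, so DWL = ½·t·(t/2.7) = t²/5.4.
At t = 23.25: DWL = 100.104. At t = 44.35: DWL = 364.245.
Increase = 364.245 − 100.104 = 264.14.

264.14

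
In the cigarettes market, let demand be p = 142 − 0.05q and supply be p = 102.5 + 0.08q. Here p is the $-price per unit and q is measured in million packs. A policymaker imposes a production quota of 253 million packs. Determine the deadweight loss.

Competitive equilibrium: 142 − 0.05q = 102.5 + 0.08q → q* = 303.8462, p* = 126.8077.
At q = 253: demand price = 142 − 0.05·253 = 129.35; supply price = 102.5 + 0.08·253 = 122.74.
Δq = 303.8462 − 253 = 50.8462; wedge = 129.35 − 122.74 = 6.61.
Deadweight loss = ½ × 50.8462 × 6.61 = $168.05 million.

$168.05 million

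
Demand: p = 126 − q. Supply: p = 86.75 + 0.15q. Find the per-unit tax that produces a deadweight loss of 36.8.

Competitive equilibrium: 126 − q = 86.75 + 0.15q → q* = 34.1304, p* = 91.8696.
A tax t gives Δq = t/1.15 and wedge t, so DWL = t²/2.3.
t²/2.3 = 36.8 → t² = 84.64 → t = 9.2.

9.2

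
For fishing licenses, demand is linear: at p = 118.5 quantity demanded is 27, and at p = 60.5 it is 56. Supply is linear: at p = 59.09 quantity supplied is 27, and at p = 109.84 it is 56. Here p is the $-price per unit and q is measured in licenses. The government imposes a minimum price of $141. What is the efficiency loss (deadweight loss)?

Demand slope = (60.5 − 118.5)/(56 − 27) = −2, so p = 172.5 − 2q.
Supply slope = (109.84 − 59.09)/(56 − 27) = 1.75, so p = 11.84 + 1.75q.
Competitive equilibrium: 172.5 − 2q = 11.84 + 1.75q → q* = 42.84267, p* = 86.81467.
At the floor p = 141, quantity demanded = (172.5 − 141)/2 = 15.75.
Sellers' marginal cost at q' = 15.75: 11.84 + 1.75·15.75 = 39.4025.
Δq = 42.84267 − 15.75 = 27.09267; wedge = 141 − 39.4025 = 101.5975.
Welfare loss = ½ × 27.09267 × 101.5975 = $1376.27.

$1376.27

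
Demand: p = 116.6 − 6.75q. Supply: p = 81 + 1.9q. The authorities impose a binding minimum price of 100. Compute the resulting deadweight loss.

11.87

Competitive equilibrium: 116.6 − 6.75q = 81 + 1.9q → q* = 4.1156, p* = 88.8197.
At the floor p = 100, quantity demanded = (116.6 − 100)/6.75 = 2.4593.
Sellers' marginal cost at q' = 2.4593: 81 + 1.9·2.4593 = 85.6727.
Δq = 4.1156 − 2.4593 = 1.6563; wedge = 100 − 85.6727 = 14.3273.
DWL = ½ × 1.6563 × 14.3273 = 11.87.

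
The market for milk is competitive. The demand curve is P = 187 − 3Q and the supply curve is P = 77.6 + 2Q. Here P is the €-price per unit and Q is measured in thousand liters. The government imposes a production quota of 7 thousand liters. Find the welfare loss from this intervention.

€553.536 thousand

Competitive equilibrium: 187 − 3Q = 77.6 + 2Q → Q* = 21.88, P* = 121.36.
At Q = 7: demand price = 187 − 3·7 = 166; supply price = 77.6 + 2·7 = 91.6.
ΔQ = 21.88 − 7 = 14.88; wedge = 166 − 91.6 = 74.4.
The triangle = ½ × 14.88 × 74.4 = €553.536 thousand.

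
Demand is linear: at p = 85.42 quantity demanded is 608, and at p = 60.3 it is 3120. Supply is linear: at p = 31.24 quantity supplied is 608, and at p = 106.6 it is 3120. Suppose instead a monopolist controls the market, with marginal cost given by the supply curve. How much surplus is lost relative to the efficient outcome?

3081.125

Demand slope = (60.3 − 85.42)/(3120 − 608) = −0.01, so p = 91.5 − 0.01q.
Supply slope = (106.6 − 31.24)/(3120 − 608) = 0.03, so p = 13 + 0.03q.
Competitive equilibrium: 91.5 − 0.01q = 13 + 0.03q → q* = 1962.5, p* = 71.875.
Marginal revenue: MR = 91.5 − 0.02q. Set MR = MC: 91.5 − 0.02q = 13 + 0.03q → q_m = 1570.
Price p_m = 91.5 − 0.01·1570 = 75.8; MC(q_m) = 13 + 0.03·1570 = 60.1.
Competitive q* = 1962.5, so Δq = 392.5; wedge = 75.8 − 60.1 = 15.7.
Welfare loss = ½ × 392.5 × 15.7 = 3081.125.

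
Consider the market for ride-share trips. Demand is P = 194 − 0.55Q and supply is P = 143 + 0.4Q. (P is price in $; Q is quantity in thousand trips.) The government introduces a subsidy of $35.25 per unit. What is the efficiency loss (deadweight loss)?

$653.98 thousand

Competitive equilibrium: 194 − 0.55Q = 143 + 0.4Q → Q* = 53.6842, P* = 164.4737.
The subsidy lowers effective supply by 35.25: P = 107.75 + 0.4Q.
New quantity: 194 − 0.55Q = 107.75 + 0.4Q → Q' = 90.7895.
Overproduction ΔQ = 90.7895 − 53.6842 = 37.1053; wedge = subsidy = 35.25.
DWL = ½ × 37.1053 × 35.25 = $653.98 thousand.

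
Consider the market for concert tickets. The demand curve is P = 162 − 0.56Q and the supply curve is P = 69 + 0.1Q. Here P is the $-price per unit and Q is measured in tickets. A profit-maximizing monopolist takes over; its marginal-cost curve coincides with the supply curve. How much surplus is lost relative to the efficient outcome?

$1380.54

Competitive equilibrium: 162 − 0.56Q = 69 + 0.1Q → Q* = 140.9091, P* = 83.0909.
Marginal revenue: MR = 162 − 1.12Q. Set MR = MC: 162 − 1.12Q = 69 + 0.1Q → Q_m = 76.2295.
Price P_m = 162 − 0.56·76.2295 = 119.3115; MC(Q_m) = 69 + 0.1·76.2295 = 76.623.
Competitive Q* = 140.9091, so ΔQ = 64.6796; wedge = 119.3115 − 76.623 = 42.6885.
The triangle = ½ × 64.6796 × 42.6885 = $1380.54.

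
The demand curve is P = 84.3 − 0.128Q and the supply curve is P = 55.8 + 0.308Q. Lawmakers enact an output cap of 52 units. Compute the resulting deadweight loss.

38.95

Competitive equilibrium: 84.3 − 0.128Q = 55.8 + 0.308Q → Q* = 65.367, P* = 75.933.
At Q = 52: demand price = 84.3 − 0.128·52 = 77.644; supply price = 55.8 + 0.308·52 = 71.816.
ΔQ = 65.367 − 52 = 13.367; wedge = 77.644 − 71.816 = 5.828.
Deadweight loss = ½ × 13.367 × 5.828 = 38.95.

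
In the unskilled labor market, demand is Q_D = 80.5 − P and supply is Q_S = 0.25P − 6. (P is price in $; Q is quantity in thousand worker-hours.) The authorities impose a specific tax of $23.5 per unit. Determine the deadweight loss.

In inverse form: demand P = 80.5 − Q, supply P = 24 + 4Q.
Competitive equilibrium: 80.5 − Q = 24 + 4Q → Q* = 11.3, P* = 69.2.
With the tax, the buyer price exceeds the seller price by 23.5: (80.5 − Q) − (24 + 4Q) = 23.5 → Q' = 6.6.
ΔQ = 11.3 − 6.6 = 4.7; the wedge equals the tax, 23.5.
Welfare loss = ½ × 4.7 × 23.5 = $55.225 thousand.

$55.225 thousand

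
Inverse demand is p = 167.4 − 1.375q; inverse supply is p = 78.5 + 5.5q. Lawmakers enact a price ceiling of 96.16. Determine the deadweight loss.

324.77

Competitive equilibrium: 167.4 − 1.375q = 78.5 + 5.5q → q* = 12.9309, p* = 149.62.
At the ceiling p = 96.16, quantity supplied = (96.16 − 78.5)/5.5 = 3.2109.
Willingness to pay at q' = 3.2109: 167.4 − 1.375·3.2109 = 162.985.
Δq = 12.9309 − 3.2109 = 9.72; wedge = 162.985 − 96.16 = 66.825.
DWL = ½ × 9.72 × 66.825 = 324.77.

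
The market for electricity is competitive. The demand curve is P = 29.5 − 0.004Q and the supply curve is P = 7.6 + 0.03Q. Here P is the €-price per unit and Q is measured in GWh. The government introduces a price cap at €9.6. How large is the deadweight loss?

Competitive equilibrium: 29.5 − 0.004Q = 7.6 + 0.03Q → Q* = 644.11765, P* = 26.92353.
At the ceiling P = 9.6, quantity supplied = (9.6 − 7.6)/0.03 = 66.66667.
Willingness to pay at Q' = 66.66667: 29.5 − 0.004·66.66667 = 29.23333.
ΔQ = 644.11765 − 66.66667 = 577.45098; wedge = 29.23333 − 9.6 = 19.63333.
DWL = ½ × 577.45098 × 19.63333 = €5668.64.

€5668.64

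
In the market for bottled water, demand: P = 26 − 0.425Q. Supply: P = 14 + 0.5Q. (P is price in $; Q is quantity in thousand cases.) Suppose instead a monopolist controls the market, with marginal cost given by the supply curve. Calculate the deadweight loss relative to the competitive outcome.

$7.71 thousand

Competitive equilibrium: 26 − 0.425Q = 14 + 0.5Q → Q* = 12.973, P* = 20.4865.
Marginal revenue: MR = 26 − 0.85Q. Set MR = MC: 26 − 0.85Q = 14 + 0.5Q → Q_m = 8.8889.
Price P_m = 26 − 0.425·8.8889 = 22.2222; MC(Q_m) = 14 + 0.5·8.8889 = 18.4445.
Competitive Q* = 12.973, so ΔQ = 4.0841; wedge = 22.2222 − 18.4445 = 3.7777.
The triangle = ½ × 4.0841 × 3.7777 = $7.71 thousand.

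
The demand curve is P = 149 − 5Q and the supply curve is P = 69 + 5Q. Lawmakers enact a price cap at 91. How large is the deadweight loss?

64.80

Competitive equilibrium: 149 − 5Q = 69 + 5Q → Q* = 8, P* = 109.
At the ceiling P = 91, quantity supplied = (91 − 69)/5 = 4.4.
Willingness to pay at Q' = 4.4: 149 − 5·4.4 = 127.
ΔQ = 8 − 4.4 = 3.6; wedge = 127 − 91 = 36.
Deadweight loss = ½ × 3.6 × 36 = 64.80.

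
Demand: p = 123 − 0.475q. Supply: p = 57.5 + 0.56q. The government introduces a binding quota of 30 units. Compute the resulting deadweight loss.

Competitive equilibrium: 123 − 0.475q = 57.5 + 0.56q → q* = 63.285, p* = 92.9396.
At q = 30: demand price = 123 − 0.475·30 = 108.75; supply price = 57.5 + 0.56·30 = 74.3.
Δq = 63.285 − 30 = 33.285; wedge = 108.75 − 74.3 = 34.45.
Deadweight loss = ½ × 33.285 × 34.45 = 573.33.

573.33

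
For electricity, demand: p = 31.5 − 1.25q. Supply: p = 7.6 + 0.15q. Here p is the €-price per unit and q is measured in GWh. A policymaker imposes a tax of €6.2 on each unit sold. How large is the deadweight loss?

€13.73

Competitive equilibrium: 31.5 − 1.25q = 7.6 + 0.15q → q* = 17.0714, p* = 10.1607.
With the tax, the buyer price exceeds the seller price by 6.2: (31.5 − 1.25q) − (7.6 + 0.15q) = 6.2 → q' = 12.6429.
Δq = 17.0714 − 12.6429 = 4.4285; the wedge equals the tax, 6.2.
The triangle = ½ × 4.4285 × 6.2 = €13.73.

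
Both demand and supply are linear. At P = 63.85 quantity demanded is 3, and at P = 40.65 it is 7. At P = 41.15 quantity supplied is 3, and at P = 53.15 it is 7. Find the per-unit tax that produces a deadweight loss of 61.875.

Demand slope = (40.65 − 63.85)/(7 − 3) = −5.8, so P = 81.25 − 5.8Q.
Supply slope = (53.15 − 41.15)/(7 − 3) = 3, so P = 32.15 + 3Q.
Competitive equilibrium: 81.25 − 5.8Q = 32.15 + 3Q → Q* = 5.5795, P* = 48.8886.
A tax t gives ΔQ = t/8.8 and wedge t, so DWL = t²/17.6.
t²/17.6 = 61.875 → t² = 1089 → t = 33.

33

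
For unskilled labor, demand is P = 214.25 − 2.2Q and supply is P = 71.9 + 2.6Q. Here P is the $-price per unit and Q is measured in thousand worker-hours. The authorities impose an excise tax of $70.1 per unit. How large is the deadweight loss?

Competitive equilibrium: 214.25 − 2.2Q = 71.9 + 2.6Q → Q* = 29.6563, P* = 149.0063.
With the tax, the buyer price exceeds the seller price by 70.1: (214.25 − 2.2Q) − (71.9 + 2.6Q) = 70.1 → Q' = 15.0521.
ΔQ = 29.6563 − 15.0521 = 14.6042; the wedge equals the tax, 70.1.
Deadweight loss = ½ × 14.6042 × 70.1 = $511.88 thousand.

$511.88 thousand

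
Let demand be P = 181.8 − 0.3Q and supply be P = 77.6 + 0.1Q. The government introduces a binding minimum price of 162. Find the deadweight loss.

Competitive equilibrium: 181.8 − 0.3Q = 77.6 + 0.1Q → Q* = 260.5, P* = 103.65.
At the floor P = 162, quantity demanded = (181.8 − 162)/0.3 = 66.
Sellers' marginal cost at Q' = 66: 77.6 + 0.1·66 = 84.2.
ΔQ = 260.5 − 66 = 194.5; wedge = 162 − 84.2 = 77.8.
Deadweight loss = ½ × 194.5 × 77.8 = 7566.05.

7566.05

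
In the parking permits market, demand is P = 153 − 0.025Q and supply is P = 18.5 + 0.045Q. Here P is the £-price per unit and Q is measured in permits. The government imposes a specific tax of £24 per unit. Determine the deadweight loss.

£4114.29

Competitive equilibrium: 153 − 0.025Q = 18.5 + 0.045Q → Q* = 1921.4286, P* = 104.9643.
With the tax, the buyer price exceeds the seller price by 24: (153 − 0.025Q) − (18.5 + 0.045Q) = 24 → Q' = 1578.5714.
ΔQ = 1921.4286 − 1578.5714 = 342.8572; the wedge equals the tax, 24.
Deadweight loss = ½ × 342.8572 × 24 = £4114.29.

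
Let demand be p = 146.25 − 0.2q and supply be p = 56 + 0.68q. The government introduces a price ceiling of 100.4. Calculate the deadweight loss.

Competitive equilibrium: 146.25 − 0.2q = 56 + 0.68q → q* = 102.5568, p* = 125.7386.
At the ceiling p = 100.4, quantity supplied = (100.4 − 56)/0.68 = 65.2941.
Willingness to pay at q' = 65.2941: 146.25 − 0.2·65.2941 = 133.1912.
Δq = 102.5568 − 65.2941 = 37.2627; wedge = 133.1912 − 100.4 = 32.7912.
The triangle = ½ × 37.2627 × 32.7912 = 610.94.

610.94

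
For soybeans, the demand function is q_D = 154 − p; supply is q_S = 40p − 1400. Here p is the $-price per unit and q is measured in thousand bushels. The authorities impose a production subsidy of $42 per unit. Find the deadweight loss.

$860.49 thousand

In inverse form: demand p = 154 − q, supply p = 35 + 0.025q.
Competitive equilibrium: 154 − q = 35 + 0.025q → q* = 116.0976, p* = 37.9024.
The subsidy lowers effective supply by 42: p = 0.025q − 7.
New quantity: 154 − q = 0.025q − 7 → q' = 157.0732.
Overproduction Δq = 157.0732 − 116.0976 = 40.9756; wedge = subsidy = 42.
DWL = ½ × 40.9756 × 42 = $860.49 thousand.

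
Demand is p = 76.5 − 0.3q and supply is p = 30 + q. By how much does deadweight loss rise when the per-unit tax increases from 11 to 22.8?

153.40

Competitive equilibrium: 76.5 − 0.3q = 30 + q → q* = 35.7692, p* = 65.7692.
For a per-unit tax t: Δq = t/1.3, so DWL = ½·t·(t/1.3) = t²/2.6.
At t = 11: DWL = 46.538. At t = 22.8: DWL = 199.938.
Increase = 199.938 − 46.538 = 153.40.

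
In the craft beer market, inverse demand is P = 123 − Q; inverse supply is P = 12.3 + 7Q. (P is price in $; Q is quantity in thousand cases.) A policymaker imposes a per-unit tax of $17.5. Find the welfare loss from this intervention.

$19.14 thousand

Competitive equilibrium: 123 − Q = 12.3 + 7Q → Q* = 13.8375, P* = 109.1625.
With the tax, the buyer price exceeds the seller price by 17.5: (123 − Q) − (12.3 + 7Q) = 17.5 → Q' = 11.65.
ΔQ = 13.8375 − 11.65 = 2.1875; the wedge equals the tax, 17.5.
DWL = ½ × 2.1875 × 17.5 = $19.14 thousand.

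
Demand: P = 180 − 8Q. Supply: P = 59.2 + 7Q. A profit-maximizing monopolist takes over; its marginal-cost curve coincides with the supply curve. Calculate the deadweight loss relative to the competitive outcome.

Competitive equilibrium: 180 − 8Q = 59.2 + 7Q → Q* = 8.0533, P* = 115.5733.
Marginal revenue: MR = 180 − 16Q. Set MR = MC: 180 − 16Q = 59.2 + 7Q → Q_m = 5.2522.
Price P_m = 180 − 8·5.2522 = 137.9824; MC(Q_m) = 59.2 + 7·5.2522 = 95.9654.
Competitive Q* = 8.0533, so ΔQ = 2.8011; wedge = 137.9824 − 95.9654 = 42.017.
The triangle = ½ × 2.8011 × 42.017 = 58.85.

58.85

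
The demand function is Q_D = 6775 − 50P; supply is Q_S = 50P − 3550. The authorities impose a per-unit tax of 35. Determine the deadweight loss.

15312.50

In inverse form: demand P = 135.5 − 0.02Q, supply P = 71 + 0.02Q.
Competitive equilibrium: 135.5 − 0.02Q = 71 + 0.02Q → Q* = 1612.5, P* = 103.25.
With the tax, the buyer price exceeds the seller price by 35: (135.5 − 0.02Q) − (71 + 0.02Q) = 35 → Q' = 737.5.
ΔQ = 1612.5 − 737.5 = 875; the wedge equals the tax, 35.
Welfare loss = ½ × 875 × 35 = 15312.50.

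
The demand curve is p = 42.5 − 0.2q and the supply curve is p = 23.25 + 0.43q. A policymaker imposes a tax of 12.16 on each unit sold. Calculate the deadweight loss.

Competitive equilibrium: 42.5 − 0.2q = 23.25 + 0.43q → q* = 30.5556, p* = 36.3889.
With the tax, the buyer price exceeds the seller price by 12.16: (42.5 − 0.2q) − (23.25 + 0.43q) = 12.16 → q' = 11.254.
Δq = 30.5556 − 11.254 = 19.3016; the wedge equals the tax, 12.16.
The triangle = ½ × 19.3016 × 12.16 = 117.35.

117.35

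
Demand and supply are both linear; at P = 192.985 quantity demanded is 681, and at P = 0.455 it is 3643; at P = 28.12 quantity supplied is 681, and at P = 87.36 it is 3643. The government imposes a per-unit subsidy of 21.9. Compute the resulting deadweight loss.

2821.24

Demand slope = (0.455 − 192.985)/(3643 − 681) = −0.065, so P = 237.25 − 0.065Q.
Supply slope = (87.36 − 28.12)/(3643 − 681) = 0.02, so P = 14.5 + 0.02Q.
Competitive equilibrium: 237.25 − 0.065Q = 14.5 + 0.02Q → Q* = 2620.5882, P* = 66.9118.
The subsidy lowers effective supply by 21.9: P = 0.02Q − 7.4.
New quantity: 237.25 − 0.065Q = 0.02Q − 7.4 → Q' = 2878.2353.
Overproduction ΔQ = 2878.2353 − 2620.5882 = 257.6471; wedge = subsidy = 21.9.
Deadweight loss = ½ × 257.6471 × 21.9 = 2821.24.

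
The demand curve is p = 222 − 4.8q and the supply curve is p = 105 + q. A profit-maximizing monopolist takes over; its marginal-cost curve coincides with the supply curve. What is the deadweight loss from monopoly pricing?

Competitive equilibrium: 222 − 4.8q = 105 + q → q* = 20.1724, p* = 125.1724.
Marginal revenue: MR = 222 − 9.6q. Set MR = MC: 222 − 9.6q = 105 + q → q_m = 11.0377.
Price p_m = 222 − 4.8·11.0377 = 169.019; MC(q_m) = 105 + 1·11.0377 = 116.0377.
Competitive q* = 20.1724, so Δq = 9.1347; wedge = 169.019 − 116.0377 = 52.9813.
Welfare loss = ½ × 9.1347 × 52.9813 = 241.98.

241.98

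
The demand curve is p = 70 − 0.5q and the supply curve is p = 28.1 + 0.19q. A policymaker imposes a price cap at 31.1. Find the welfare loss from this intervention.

Competitive equilibrium: 70 − 0.5q = 28.1 + 0.19q → q* = 60.7246, p* = 39.6377.
At the ceiling p = 31.1, quantity supplied = (31.1 − 28.1)/0.19 = 15.7895.
Willingness to pay at q' = 15.7895: 70 − 0.5·15.7895 = 62.1053.
Δq = 60.7246 − 15.7895 = 44.9351; wedge = 62.1053 − 31.1 = 31.0053.
Deadweight loss = ½ × 44.9351 × 31.0053 = 696.61.

696.61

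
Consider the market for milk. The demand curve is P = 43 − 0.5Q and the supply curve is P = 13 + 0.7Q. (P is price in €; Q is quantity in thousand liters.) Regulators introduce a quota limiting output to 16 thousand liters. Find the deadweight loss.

€48.60 thousand

Competitive equilibrium: 43 − 0.5Q = 13 + 0.7Q → Q* = 25, P* = 30.5.
At Q = 16: demand price = 43 − 0.5·16 = 35; supply price = 13 + 0.7·16 = 24.2.
ΔQ = 25 − 16 = 9; wedge = 35 − 24.2 = 10.8.
The triangle = ½ × 9 × 10.8 = €48.60 thousand.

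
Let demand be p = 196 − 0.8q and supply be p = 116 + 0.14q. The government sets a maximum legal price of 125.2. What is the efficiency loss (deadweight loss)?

176.75

Competitive equilibrium: 196 − 0.8q = 116 + 0.14q → q* = 85.1064, p* = 127.9149.
At the ceiling p = 125.2, quantity supplied = (125.2 − 116)/0.14 = 65.7143.
Willingness to pay at q' = 65.7143: 196 − 0.8·65.7143 = 143.4286.
Δq = 85.1064 − 65.7143 = 19.3921; wedge = 143.4286 − 125.2 = 18.2286.
Welfare loss = ½ × 19.3921 × 18.2286 = 176.75.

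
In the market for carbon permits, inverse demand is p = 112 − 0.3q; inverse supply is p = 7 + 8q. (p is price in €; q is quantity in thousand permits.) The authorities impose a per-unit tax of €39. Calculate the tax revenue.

Competitive equilibrium: 112 − 0.3q = 7 + 8q → q* = 12.6506, p* = 108.2048.
With the tax, the buyer price exceeds the seller price by 39: (112 − 0.3q) − (7 + 8q) = 39 → q' = 7.9518.
Tax revenue = 39 × 7.9518 = €310.12 thousand.

€310.12 thousand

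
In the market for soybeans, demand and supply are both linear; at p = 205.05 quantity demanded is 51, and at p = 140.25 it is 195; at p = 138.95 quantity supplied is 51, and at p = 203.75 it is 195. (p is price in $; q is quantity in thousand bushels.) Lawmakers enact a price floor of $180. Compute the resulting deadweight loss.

Demand slope = (140.25 − 205.05)/(195 − 51) = −0.45, so p = 228 − 0.45q.
Supply slope = (203.75 − 138.95)/(195 − 51) = 0.45, so p = 116 + 0.45q.
Competitive equilibrium: 228 − 0.45q = 116 + 0.45q → q* = 124.4444, p* = 172.
At the floor p = 180, quantity demanded = (228 − 180)/0.45 = 106.6667.
Sellers' marginal cost at q' = 106.6667: 116 + 0.45·106.6667 = 164.
Δq = 124.4444 − 106.6667 = 17.7777; wedge = 180 − 164 = 16.
Welfare loss = ½ × 17.7777 × 16 = $142.22 thousand.

$142.22 thousand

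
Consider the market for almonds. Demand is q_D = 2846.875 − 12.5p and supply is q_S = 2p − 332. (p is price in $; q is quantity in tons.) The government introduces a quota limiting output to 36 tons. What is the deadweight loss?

$1439.96

In inverse form: demand p = 227.75 − 0.08q, supply p = 166 + 0.5q.
Competitive equilibrium: 227.75 − 0.08q = 166 + 0.5q → q* = 106.4655, p* = 219.2328.
At q = 36: demand price = 227.75 − 0.08·36 = 224.87; supply price = 166 + 0.5·36 = 184.
Δq = 106.4655 − 36 = 70.4655; wedge = 224.87 − 184 = 40.87.
DWL = ½ × 70.4655 × 40.87 = $1439.96.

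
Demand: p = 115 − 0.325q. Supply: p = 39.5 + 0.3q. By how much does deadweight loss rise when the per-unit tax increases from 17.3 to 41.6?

Competitive equilibrium: 115 − 0.325q = 39.5 + 0.3q → q* = 120.8, p* = 75.74.
For a per-unit tax t: Δq = t/0.625, so DWL = ½·t·(t/0.625) = t²/1.25.
At t = 17.3: DWL = 239.432. At t = 41.6: DWL = 1384.448.
Increase = 1384.448 − 239.432 = 1145.016.

1145.016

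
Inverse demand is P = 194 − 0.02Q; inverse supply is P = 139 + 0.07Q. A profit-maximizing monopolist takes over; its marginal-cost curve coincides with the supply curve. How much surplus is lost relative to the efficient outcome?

Competitive equilibrium: 194 − 0.02Q = 139 + 0.07Q → Q* = 611.1111, P* = 181.7778.
Marginal revenue: MR = 194 − 0.04Q. Set MR = MC: 194 − 0.04Q = 139 + 0.07Q → Q_m = 500.
Price P_m = 194 − 0.02·500 = 184; MC(Q_m) = 139 + 0.07·500 = 174.
Competitive Q* = 611.1111, so ΔQ = 111.1111; wedge = 184 − 174 = 10.
Welfare loss = ½ × 111.1111 × 10 = 555.56.

555.56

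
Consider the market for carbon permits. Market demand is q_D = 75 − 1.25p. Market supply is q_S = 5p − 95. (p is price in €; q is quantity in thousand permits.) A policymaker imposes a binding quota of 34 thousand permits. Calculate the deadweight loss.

In inverse form: demand p = 60 − 0.8q, supply p = 19 + 0.2q.
Competitive equilibrium: 60 − 0.8q = 19 + 0.2q → q* = 41, p* = 27.2.
At q = 34: demand price = 60 − 0.8·34 = 32.8; supply price = 19 + 0.2·34 = 25.8.
Δq = 41 − 34 = 7; wedge = 32.8 − 25.8 = 7.
Deadweight loss = ½ × 7 × 7 = €24.50 thousand.

€24.50 thousand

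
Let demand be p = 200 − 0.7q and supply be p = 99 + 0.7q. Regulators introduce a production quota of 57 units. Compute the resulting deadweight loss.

160.51

Competitive equilibrium: 200 − 0.7q = 99 + 0.7q → q* = 72.1429, p* = 149.5.
At q = 57: demand price = 200 − 0.7·57 = 160.1; supply price = 99 + 0.7·57 = 138.9.
Δq = 72.1429 − 57 = 15.1429; wedge = 160.1 − 138.9 = 21.2.
Deadweight loss = ½ × 15.1429 × 21.2 = 160.51.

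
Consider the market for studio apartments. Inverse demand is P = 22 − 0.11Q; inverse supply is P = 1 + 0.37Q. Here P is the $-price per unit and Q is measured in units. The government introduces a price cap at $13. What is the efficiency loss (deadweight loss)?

Competitive equilibrium: 22 − 0.11Q = 1 + 0.37Q → Q* = 43.75, P* = 17.1875.
At the ceiling P = 13, quantity supplied = (13 − 1)/0.37 = 32.4324.
Willingness to pay at Q' = 32.4324: 22 − 0.11·32.4324 = 18.4324.
ΔQ = 43.75 − 32.4324 = 11.3176; wedge = 18.4324 − 13 = 5.4324.
Deadweight loss = ½ × 11.3176 × 5.4324 = $30.74.

$30.74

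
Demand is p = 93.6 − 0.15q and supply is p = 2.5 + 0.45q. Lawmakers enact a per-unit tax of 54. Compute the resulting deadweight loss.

2430

Competitive equilibrium: 93.6 − 0.15q = 2.5 + 0.45q → q* = 151.8333, p* = 70.825.
With the tax, the buyer price exceeds the seller price by 54: (93.6 − 0.15q) − (2.5 + 0.45q) = 54 → q' = 61.8333.
Δq = 151.8333 − 61.8333 = 90; the wedge equals the tax, 54.
DWL = ½ × 90 × 54 = 2430.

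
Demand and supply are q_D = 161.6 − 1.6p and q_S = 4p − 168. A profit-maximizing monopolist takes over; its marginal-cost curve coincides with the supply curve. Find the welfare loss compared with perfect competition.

In inverse form: demand p = 101 − 0.625q, supply p = 42 + 0.25q.
Competitive equilibrium: 101 − 0.625q = 42 + 0.25q → q* = 67.4286, p* = 58.8571.
Marginal revenue: MR = 101 − 1.25q. Set MR = MC: 101 − 1.25q = 42 + 0.25q → q_m = 39.3333.
Price p_m = 101 − 0.625·39.3333 = 76.4167; MC(q_m) = 42 + 0.25·39.3333 = 51.8333.
Competitive q* = 67.4286, so Δq = 28.0953; wedge = 76.4167 − 51.8333 = 24.5834.
Deadweight loss = ½ × 28.0953 × 24.5834 = 345.34.

345.34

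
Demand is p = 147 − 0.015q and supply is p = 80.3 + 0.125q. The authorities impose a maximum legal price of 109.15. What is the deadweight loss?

4223.34

Competitive equilibrium: 147 − 0.015q = 80.3 + 0.125q → q* = 476.4286, p* = 139.8536.
At the ceiling p = 109.15, quantity supplied = (109.15 − 80.3)/0.125 = 230.8.
Willingness to pay at q' = 230.8: 147 − 0.015·230.8 = 143.538.
Δq = 476.4286 − 230.8 = 245.6286; wedge = 143.538 − 109.15 = 34.388.
Deadweight loss = ½ × 245.6286 × 34.388 = 4223.34.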